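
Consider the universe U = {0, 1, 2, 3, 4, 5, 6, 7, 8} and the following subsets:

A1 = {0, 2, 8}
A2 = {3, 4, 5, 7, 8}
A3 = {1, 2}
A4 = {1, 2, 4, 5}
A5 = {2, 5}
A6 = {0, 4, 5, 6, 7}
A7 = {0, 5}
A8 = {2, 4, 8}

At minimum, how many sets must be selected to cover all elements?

3

A2, A3, A6 together cover {0, 1, 2, 3, 4, 5, 6, 7, 8} — every element.
No 2 of the 8 sets cover everything (all 28 pairs fall short), so 3 is minimum.
Greedy (largest uncovered first) would take A2, A1, A3, A6 — 4 sets — but 3 suffice.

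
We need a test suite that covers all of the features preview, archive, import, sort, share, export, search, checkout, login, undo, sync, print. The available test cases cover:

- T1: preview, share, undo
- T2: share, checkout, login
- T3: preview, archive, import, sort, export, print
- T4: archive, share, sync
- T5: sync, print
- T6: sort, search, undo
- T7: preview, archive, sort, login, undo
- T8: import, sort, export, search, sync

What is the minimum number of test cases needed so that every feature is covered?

T1, T2, T3, T8 together cover {preview, archive, import, sort, share, export, search, checkout, login, undo, sync, print} — every feature.
No 3 of the 8 test cases cover everything (all 56 triples fall short), so 4 is minimum.

4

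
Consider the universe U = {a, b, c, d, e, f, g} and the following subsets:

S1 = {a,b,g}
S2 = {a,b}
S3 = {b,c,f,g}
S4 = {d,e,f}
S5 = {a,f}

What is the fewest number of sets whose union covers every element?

3

S1, S3, S4 together cover {a, b, c, d, e, f, g} — every element.
No 2 of the 5 sets cover everything (all 10 pairs fall short), so 3 is minimum.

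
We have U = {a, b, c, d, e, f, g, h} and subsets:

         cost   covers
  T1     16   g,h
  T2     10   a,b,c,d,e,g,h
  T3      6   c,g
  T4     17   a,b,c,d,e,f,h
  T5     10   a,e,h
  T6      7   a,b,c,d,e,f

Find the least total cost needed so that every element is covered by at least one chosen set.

17

T2, T6 cover every element at cost 10 + 7 = 17.
Any cover uses at least 2 sets; among all covering selections none totals below 17.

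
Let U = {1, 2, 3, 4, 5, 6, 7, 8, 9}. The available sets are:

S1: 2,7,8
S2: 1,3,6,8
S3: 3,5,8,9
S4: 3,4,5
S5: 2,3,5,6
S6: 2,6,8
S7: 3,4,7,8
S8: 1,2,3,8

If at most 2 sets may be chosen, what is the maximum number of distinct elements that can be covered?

7

Choosing S5, S7 covers {2, 3, 4, 5, 6, 7, 8} — 7 elements.
No choice of 2 sets does better; here 1, 9 are left uncovered.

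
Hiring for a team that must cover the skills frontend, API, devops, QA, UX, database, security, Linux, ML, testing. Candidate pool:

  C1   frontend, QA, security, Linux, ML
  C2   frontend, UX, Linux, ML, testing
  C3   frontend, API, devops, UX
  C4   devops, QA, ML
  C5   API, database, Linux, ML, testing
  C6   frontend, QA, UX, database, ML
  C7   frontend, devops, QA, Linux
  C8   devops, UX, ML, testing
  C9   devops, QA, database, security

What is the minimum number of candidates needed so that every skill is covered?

C1, C3, C5 together cover {frontend, API, devops, QA, UX, database, security, Linux, ML, testing} — every skill.
No 2 of the 9 candidates cover everything (all 36 pairs fall short), so 3 is minimum.

3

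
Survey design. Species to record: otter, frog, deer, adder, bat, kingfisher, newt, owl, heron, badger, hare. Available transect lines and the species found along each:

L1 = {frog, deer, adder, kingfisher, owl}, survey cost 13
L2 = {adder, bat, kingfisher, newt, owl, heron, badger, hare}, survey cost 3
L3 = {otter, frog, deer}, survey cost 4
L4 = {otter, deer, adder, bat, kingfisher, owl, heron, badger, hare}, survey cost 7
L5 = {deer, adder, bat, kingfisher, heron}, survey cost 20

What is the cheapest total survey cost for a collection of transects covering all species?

L2, L3 cover every species at survey cost 3 + 4 = 7.
Any cover uses at least 2 transects; among all covering selections none totals below 7.

7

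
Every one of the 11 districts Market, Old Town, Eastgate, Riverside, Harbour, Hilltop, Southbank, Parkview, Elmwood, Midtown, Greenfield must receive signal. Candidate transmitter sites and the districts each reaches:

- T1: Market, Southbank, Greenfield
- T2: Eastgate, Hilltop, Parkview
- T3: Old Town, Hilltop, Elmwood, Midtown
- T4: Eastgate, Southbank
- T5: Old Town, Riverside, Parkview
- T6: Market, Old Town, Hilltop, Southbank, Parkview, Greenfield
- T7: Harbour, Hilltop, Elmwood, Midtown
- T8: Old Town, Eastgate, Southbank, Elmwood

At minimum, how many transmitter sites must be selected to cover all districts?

T1, T2, T5, T7 together cover {Market, Old Town, Eastgate, Riverside, Harbour, Hilltop, Southbank, Parkview, Elmwood, Midtown, Greenfield} — every district.
No 3 of the 8 transmitter sites cover everything (all 56 triples fall short), so 4 is minimum.

4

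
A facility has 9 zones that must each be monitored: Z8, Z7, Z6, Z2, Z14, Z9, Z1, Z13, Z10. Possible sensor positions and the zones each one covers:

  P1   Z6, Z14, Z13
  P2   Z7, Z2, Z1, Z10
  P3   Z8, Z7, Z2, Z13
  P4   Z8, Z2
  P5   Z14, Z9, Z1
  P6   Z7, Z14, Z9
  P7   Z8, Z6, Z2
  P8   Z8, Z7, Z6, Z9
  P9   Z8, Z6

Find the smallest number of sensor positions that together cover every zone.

3

P1, P2, P8 together cover {Z8, Z7, Z6, Z2, Z14, Z9, Z1, Z13, Z10} — every zone.
No 2 of the 9 sensor positions cover everything (all 36 pairs fall short), so 3 is minimum.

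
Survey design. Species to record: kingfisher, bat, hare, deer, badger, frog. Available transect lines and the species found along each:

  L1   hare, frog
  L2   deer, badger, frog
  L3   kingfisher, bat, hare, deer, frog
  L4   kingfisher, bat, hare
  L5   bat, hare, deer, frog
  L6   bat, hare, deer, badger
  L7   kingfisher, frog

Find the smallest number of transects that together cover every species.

L2, L3 together cover {kingfisher, bat, hare, deer, badger, frog} — every species.
No single transect contains all 6 species, so 2 is optimal.

2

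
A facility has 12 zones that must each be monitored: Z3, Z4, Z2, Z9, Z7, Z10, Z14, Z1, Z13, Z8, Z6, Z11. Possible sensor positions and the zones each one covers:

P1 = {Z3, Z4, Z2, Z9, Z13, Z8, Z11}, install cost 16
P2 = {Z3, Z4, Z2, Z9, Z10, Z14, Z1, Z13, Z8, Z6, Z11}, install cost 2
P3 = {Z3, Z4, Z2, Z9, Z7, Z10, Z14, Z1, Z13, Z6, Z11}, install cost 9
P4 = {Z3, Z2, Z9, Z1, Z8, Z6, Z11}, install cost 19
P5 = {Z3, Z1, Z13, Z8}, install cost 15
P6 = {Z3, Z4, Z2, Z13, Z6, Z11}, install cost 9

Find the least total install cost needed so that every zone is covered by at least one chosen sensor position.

P2, P3 cover every zone at install cost 2 + 9 = 11.
Any cover uses at least 2 sensor positions; among all covering selections none totals below 11.

11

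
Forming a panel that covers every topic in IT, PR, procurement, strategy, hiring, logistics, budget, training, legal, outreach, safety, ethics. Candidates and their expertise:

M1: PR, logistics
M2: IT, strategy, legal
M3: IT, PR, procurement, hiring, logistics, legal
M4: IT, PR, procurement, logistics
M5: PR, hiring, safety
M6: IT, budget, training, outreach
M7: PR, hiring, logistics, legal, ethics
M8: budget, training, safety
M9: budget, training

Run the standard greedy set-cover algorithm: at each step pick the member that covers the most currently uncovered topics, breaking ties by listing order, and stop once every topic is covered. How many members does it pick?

5

Pick 1: M3 covers 6 new topics (IT, PR, procurement, hiring, logistics, legal).
Pick 2: M6 covers 3 new topics (budget, training, outreach).
Pick 3: M2 covers 1 new topics (strategy).
Pick 4: M5 covers 1 new topics (safety).
Pick 5: M7 covers 1 new topics (ethics).
Greedy uses 5 members.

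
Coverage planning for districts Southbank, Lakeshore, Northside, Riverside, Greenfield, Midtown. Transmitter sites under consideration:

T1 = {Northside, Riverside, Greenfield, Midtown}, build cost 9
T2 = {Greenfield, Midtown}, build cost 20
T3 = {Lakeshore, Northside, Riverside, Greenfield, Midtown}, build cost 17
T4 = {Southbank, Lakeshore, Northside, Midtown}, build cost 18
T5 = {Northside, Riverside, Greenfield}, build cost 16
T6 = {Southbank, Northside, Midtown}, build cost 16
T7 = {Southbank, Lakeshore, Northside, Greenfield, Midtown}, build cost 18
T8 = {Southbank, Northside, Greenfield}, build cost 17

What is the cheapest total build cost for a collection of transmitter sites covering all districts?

T1, T4 cover every district at build cost 9 + 18 = 27.
Any cover uses at least 2 transmitter sites; among all covering selections none totals below 27.

27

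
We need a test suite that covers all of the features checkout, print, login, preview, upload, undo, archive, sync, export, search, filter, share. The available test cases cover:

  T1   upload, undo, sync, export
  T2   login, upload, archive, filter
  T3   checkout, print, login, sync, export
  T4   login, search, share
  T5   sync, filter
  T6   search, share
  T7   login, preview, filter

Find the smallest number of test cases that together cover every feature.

5

T1, T2, T3, T4, T7 together cover {checkout, print, login, preview, upload, undo, archive, sync, export, search, filter, share} — every feature.
No 4 of the 7 test cases cover everything (all 35 size-4 selections fall short), so 5 is minimum.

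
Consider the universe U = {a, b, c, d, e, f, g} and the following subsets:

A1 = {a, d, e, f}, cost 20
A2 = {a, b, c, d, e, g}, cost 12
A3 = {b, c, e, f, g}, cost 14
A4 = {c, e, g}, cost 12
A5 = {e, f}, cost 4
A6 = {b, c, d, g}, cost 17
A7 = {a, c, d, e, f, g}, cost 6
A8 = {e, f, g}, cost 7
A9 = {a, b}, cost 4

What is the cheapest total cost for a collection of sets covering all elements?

10

A7, A9 cover every element at cost 6 + 4 = 10.
Any cover uses at least 2 sets; among all covering selections none totals below 10.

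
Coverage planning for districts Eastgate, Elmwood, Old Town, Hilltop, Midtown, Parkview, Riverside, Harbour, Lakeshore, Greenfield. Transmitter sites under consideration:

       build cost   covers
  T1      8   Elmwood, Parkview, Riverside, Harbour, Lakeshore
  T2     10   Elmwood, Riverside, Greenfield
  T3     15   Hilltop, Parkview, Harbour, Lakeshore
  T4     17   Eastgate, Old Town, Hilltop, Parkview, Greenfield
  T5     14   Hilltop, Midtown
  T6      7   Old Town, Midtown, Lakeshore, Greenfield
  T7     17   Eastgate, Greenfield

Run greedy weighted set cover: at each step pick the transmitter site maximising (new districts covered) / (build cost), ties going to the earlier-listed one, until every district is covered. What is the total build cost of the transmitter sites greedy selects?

Pick 1: T1 adds 5 new (Elmwood, Parkview, Riverside, Harbour, Lakeshore) at build cost 8 (ratio 5/8).
Pick 2: T6 adds 3 new (Old Town, Midtown, Greenfield) at build cost 7 (ratio 3/7).
Pick 3: T4 adds 2 new (Eastgate, Hilltop) at build cost 17 (ratio 2/17).
Greedy total build cost: 8 + 7 + 17 = 32.

32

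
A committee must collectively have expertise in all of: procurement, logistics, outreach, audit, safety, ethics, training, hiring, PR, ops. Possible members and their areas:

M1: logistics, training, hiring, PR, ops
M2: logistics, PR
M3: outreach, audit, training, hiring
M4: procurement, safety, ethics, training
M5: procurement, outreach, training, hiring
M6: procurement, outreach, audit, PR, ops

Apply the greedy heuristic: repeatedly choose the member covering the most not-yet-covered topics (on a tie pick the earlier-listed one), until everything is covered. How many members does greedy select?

3

Pick 1: M1 covers 5 new topics (logistics, training, hiring, PR, ops).
Pick 2: M4 covers 3 new topics (procurement, safety, ethics).
Pick 3: M3 covers 2 new topics (outreach, audit).
Greedy uses 3 members.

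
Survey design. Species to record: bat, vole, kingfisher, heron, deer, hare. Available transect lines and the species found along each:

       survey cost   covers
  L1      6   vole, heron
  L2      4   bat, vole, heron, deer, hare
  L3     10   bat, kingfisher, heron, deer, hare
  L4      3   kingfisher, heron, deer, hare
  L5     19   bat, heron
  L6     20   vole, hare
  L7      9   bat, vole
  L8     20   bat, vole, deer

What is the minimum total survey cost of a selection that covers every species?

7

L2, L4 cover every species at survey cost 4 + 3 = 7.
Any cover uses at least 2 transects; among all covering selections none totals below 7.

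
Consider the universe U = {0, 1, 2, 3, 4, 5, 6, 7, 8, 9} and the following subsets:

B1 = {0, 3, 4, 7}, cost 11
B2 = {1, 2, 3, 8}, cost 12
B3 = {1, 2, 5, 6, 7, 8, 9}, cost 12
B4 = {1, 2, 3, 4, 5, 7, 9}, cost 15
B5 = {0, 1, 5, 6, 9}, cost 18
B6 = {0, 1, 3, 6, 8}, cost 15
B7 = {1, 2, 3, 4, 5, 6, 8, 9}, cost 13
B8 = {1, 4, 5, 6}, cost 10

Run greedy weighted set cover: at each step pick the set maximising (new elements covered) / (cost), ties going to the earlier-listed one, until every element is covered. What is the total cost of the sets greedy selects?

24

Pick 1: B7 adds 8 new (1, 2, 3, 4, 5, 6, 8, 9) at cost 13 (ratio 8/13).
Pick 2: B1 adds 2 new (0, 7) at cost 11 (ratio 2/11).
Greedy total cost: 13 + 11 = 24. (The true optimum is 23, so greedy overshoots here.)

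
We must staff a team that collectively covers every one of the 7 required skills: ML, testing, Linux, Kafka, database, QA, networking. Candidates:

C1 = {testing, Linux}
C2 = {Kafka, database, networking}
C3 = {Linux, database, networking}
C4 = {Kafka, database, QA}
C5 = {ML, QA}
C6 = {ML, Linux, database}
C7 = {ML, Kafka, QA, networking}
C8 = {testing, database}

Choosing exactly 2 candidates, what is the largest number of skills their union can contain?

Choosing C1, C7 covers {ML, testing, Linux, Kafka, QA, networking} — 6 skills.
No choice of 2 candidates does better; here database is left uncovered.

6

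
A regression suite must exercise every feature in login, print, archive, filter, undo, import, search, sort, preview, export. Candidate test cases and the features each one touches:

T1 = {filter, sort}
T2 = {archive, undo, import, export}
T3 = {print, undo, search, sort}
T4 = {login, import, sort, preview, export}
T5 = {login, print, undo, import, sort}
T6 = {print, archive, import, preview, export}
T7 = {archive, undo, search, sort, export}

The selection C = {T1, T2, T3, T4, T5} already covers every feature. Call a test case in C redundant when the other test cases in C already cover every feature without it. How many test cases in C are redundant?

Drop T1: filter uncovered — not redundant.
Drop T2: archive uncovered — not redundant.
Drop T3: search uncovered — not redundant.
Drop T4: preview uncovered — not redundant.
Drop T5: the rest still cover every feature — redundant.
1 redundant: T5.

1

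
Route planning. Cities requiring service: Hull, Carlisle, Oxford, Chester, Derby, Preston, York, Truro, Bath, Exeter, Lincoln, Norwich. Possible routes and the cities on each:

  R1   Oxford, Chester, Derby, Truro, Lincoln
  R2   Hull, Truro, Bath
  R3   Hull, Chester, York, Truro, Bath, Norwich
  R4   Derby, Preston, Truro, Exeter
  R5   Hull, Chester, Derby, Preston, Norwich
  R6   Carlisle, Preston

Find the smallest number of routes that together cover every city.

4

R1, R3, R4, R6 together cover {Hull, Carlisle, Oxford, Chester, Derby, Preston, York, Truro, Bath, Exeter, Lincoln, Norwich} — every city.
No 3 of the 6 routes cover everything (all 20 triples fall short), so 4 is minimum.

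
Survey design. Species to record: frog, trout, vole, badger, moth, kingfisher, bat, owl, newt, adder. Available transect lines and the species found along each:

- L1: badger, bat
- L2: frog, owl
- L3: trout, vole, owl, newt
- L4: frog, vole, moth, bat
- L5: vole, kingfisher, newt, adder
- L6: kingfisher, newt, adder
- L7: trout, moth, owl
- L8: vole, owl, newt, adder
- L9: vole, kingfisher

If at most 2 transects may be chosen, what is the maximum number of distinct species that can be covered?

Choosing L3, L4 covers {frog, trout, vole, moth, bat, owl, newt} — 7 species.
No choice of 2 transects does better; here badger, kingfisher, adder are left uncovered.

7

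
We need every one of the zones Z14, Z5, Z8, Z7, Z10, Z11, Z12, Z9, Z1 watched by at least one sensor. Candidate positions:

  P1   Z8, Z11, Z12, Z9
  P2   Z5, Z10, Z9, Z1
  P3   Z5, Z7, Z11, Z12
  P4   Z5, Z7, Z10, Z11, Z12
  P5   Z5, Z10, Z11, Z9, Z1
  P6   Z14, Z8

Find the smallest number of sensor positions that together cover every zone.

3

P2, P3, P6 together cover {Z14, Z5, Z8, Z7, Z10, Z11, Z12, Z9, Z1} — every zone.
No 2 of the 6 sensor positions cover everything (all 15 pairs fall short), so 3 is minimum.
Greedy (largest uncovered first) would take P4, P1, P2, P6 — 4 sensor positions — but 3 suffice.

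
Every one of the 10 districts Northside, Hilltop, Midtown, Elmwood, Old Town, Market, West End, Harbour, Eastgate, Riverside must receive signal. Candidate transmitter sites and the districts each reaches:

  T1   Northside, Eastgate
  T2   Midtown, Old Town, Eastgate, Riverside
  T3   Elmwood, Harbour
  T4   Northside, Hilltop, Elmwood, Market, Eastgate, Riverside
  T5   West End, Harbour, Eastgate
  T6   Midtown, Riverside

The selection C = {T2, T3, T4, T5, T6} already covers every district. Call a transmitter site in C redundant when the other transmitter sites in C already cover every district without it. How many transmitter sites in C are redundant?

Drop T2: Old Town uncovered — not redundant.
Drop T3: the rest still cover every district — redundant.
Drop T4: Northside, Hilltop, Market uncovered — not redundant.
Drop T5: West End uncovered — not redundant.
Drop T6: the rest still cover every district — redundant.
2 redundant: T3, T6.

2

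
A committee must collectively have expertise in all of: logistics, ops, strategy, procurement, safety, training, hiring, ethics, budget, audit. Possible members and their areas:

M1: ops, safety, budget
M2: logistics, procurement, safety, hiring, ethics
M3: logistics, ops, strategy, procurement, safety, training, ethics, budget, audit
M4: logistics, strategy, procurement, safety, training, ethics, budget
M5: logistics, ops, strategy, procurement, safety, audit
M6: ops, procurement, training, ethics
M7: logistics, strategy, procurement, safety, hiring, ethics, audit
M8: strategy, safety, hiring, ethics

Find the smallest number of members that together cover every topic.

M2, M3 together cover {logistics, ops, strategy, procurement, safety, training, hiring, ethics, budget, audit} — every topic.
No single member contains all 10 topics, so 2 is optimal.

2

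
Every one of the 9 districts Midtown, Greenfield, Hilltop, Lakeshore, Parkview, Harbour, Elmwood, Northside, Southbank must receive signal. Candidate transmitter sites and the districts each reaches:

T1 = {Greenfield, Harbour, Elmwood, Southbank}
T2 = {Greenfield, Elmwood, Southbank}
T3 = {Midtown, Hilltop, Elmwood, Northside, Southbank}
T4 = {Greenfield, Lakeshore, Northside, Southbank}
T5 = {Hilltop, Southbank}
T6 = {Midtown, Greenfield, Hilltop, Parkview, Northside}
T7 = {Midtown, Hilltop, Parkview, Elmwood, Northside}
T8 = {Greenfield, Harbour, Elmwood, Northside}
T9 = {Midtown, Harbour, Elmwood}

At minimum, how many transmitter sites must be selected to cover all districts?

3

T1, T4, T6 together cover {Midtown, Greenfield, Hilltop, Lakeshore, Parkview, Harbour, Elmwood, Northside, Southbank} — every district.
No 2 of the 9 transmitter sites cover everything (all 36 pairs fall short), so 3 is minimum.
Greedy (largest uncovered first) would take T3, T1, T4, T6 — 4 transmitter sites — but 3 suffice.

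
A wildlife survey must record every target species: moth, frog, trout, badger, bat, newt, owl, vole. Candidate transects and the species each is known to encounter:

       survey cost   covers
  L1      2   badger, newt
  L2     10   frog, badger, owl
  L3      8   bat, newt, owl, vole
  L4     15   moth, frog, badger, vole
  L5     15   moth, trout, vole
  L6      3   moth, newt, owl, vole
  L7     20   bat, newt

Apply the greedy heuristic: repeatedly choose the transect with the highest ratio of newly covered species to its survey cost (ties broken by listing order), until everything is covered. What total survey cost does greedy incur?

Pick 1: L6 adds 4 new (moth, newt, owl, vole) at survey cost 3 (ratio 4/3).
Pick 2: L1 adds 1 new (badger) at survey cost 2 (ratio 1/2).
Pick 3: L3 adds 1 new (bat) at survey cost 8 (ratio 1/8).
Pick 4: L2 adds 1 new (frog) at survey cost 10 (ratio 1/10).
Pick 5: L5 adds 1 new (trout) at survey cost 15 (ratio 1/15).
Greedy total survey cost: 3 + 2 + 8 + 10 + 15 = 38. (The true optimum is 33, so greedy overshoots here.)

38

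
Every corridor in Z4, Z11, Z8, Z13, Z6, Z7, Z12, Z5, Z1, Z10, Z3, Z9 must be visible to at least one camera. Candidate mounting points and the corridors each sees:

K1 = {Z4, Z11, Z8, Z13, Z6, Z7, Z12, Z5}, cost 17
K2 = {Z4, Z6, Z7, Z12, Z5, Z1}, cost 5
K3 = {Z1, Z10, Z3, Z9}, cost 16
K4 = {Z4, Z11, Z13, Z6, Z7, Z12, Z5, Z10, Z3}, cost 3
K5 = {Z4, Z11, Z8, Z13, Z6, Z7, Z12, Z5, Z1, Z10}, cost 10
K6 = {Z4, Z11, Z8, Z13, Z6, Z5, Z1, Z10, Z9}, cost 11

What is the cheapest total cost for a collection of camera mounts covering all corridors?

14

K4, K6 cover every corridor at cost 3 + 11 = 14.
Any cover uses at least 2 camera mounts; among all covering selections none totals below 14.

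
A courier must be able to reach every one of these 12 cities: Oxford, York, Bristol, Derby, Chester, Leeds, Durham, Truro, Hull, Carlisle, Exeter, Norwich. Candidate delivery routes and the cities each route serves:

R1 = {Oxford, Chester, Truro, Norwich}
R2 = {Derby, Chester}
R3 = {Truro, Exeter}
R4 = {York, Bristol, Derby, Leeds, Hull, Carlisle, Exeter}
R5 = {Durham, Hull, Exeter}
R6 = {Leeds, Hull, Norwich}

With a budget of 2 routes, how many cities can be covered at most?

Choosing R1, R4 covers {Oxford, York, Bristol, Derby, Chester, Leeds, Truro, Hull, Carlisle, Exeter, Norwich} — 11 cities.
No choice of 2 routes does better; here Durham is left uncovered.

11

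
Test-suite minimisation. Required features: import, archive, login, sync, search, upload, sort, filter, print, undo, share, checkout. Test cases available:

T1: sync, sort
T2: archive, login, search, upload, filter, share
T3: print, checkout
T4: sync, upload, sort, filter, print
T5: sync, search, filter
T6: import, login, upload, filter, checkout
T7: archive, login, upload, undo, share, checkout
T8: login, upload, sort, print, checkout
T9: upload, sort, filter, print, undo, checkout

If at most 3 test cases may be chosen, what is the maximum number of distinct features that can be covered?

11

Choosing T1, T2, T9 covers {archive, login, sync, search, upload, sort, filter, print, undo, share, checkout} — 11 features.
No choice of 3 test cases does better; here import is left uncovered.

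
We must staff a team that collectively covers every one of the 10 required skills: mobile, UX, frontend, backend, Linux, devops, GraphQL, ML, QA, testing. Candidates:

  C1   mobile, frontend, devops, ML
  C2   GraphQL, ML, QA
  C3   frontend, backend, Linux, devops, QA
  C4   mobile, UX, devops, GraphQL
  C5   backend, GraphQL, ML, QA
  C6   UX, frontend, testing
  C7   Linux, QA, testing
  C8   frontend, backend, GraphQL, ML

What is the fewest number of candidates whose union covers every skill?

C4, C7, C8 together cover {mobile, UX, frontend, backend, Linux, devops, GraphQL, ML, QA, testing} — every skill.
No 2 of the 8 candidates cover everything (all 28 pairs fall short), so 3 is minimum.

3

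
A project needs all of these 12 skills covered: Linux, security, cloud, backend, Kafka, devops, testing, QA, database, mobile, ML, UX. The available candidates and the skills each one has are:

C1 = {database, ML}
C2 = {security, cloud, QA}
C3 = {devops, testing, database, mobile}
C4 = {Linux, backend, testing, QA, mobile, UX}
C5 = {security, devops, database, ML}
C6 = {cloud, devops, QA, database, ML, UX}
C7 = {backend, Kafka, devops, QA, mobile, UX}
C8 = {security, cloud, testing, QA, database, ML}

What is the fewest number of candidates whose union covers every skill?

3

C4, C7, C8 together cover {Linux, security, cloud, backend, Kafka, devops, testing, QA, database, mobile, ML, UX} — every skill.
No 2 of the 8 candidates cover everything (all 28 pairs fall short), so 3 is minimum.
Greedy (largest uncovered first) would take C4, C5, C2, C7 — 4 candidates — but 3 suffice.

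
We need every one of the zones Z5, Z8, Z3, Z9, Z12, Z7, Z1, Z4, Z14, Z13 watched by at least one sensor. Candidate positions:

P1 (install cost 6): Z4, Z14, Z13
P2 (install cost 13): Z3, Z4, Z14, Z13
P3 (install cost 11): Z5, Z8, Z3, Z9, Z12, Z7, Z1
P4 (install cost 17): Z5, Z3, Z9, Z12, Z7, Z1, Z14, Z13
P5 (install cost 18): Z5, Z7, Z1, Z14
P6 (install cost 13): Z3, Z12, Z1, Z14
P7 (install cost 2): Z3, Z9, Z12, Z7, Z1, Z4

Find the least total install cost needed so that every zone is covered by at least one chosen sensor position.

P1, P3 cover every zone at install cost 6 + 11 = 17.
Any cover uses at least 2 sensor positions; among all covering selections none totals below 17.
Greedy by coverage-per-install cost would pick P7, P1, P3 for 19 — worse than the optimum 17.

17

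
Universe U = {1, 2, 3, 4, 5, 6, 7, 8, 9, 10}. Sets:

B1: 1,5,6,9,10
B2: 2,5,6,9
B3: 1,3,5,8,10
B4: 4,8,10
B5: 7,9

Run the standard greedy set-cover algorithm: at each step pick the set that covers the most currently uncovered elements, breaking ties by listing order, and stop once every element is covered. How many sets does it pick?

5

Pick 1: B1 covers 5 new elements (1, 5, 6, 9, 10).
Pick 2: B3 covers 2 new elements (3, 8).
Pick 3: B2 covers 1 new elements (2).
Pick 4: B4 covers 1 new elements (4).
Pick 5: B5 covers 1 new elements (7).
Greedy uses 5 sets. (The true minimum is 4.)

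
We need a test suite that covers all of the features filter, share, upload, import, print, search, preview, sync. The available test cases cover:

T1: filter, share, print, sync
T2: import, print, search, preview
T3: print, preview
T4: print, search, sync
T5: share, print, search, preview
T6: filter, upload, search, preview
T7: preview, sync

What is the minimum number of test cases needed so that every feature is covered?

T1, T2, T6 together cover {filter, share, upload, import, print, search, preview, sync} — every feature.
No 2 of the 7 test cases cover everything (all 21 pairs fall short), so 3 is minimum.

3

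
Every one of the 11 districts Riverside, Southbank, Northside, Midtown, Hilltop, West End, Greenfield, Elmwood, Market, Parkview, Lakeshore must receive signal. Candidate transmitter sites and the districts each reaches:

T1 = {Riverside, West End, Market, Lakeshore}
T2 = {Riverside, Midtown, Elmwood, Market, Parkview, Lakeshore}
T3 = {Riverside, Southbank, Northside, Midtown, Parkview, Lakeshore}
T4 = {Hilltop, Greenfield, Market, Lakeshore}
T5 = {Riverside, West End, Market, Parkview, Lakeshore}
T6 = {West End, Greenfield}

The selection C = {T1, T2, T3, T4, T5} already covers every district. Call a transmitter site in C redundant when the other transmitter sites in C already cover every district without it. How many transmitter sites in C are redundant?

2

Drop T1: the rest still cover every district — redundant.
Drop T2: Elmwood uncovered — not redundant.
Drop T3: Southbank, Northside uncovered — not redundant.
Drop T4: Hilltop, Greenfield uncovered — not redundant.
Drop T5: the rest still cover every district — redundant.
2 redundant: T1, T5.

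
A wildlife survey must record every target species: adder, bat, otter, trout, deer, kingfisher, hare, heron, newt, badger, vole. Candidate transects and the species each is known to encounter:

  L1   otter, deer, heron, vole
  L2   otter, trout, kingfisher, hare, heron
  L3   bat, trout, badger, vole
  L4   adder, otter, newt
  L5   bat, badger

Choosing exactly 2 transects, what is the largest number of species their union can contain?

Choosing L2, L3 covers {bat, otter, trout, kingfisher, hare, heron, badger, vole} — 8 species.
No choice of 2 transects does better; here adder, deer, newt are left uncovered.

8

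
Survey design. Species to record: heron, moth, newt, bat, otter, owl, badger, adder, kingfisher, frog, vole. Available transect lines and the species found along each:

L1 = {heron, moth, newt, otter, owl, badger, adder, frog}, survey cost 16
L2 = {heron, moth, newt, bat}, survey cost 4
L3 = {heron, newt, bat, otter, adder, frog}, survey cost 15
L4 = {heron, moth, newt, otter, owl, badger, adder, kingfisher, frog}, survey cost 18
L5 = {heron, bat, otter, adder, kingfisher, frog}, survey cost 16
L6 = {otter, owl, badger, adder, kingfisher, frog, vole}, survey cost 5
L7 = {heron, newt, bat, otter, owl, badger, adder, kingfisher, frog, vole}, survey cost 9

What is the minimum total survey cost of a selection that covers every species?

9

L2, L6 cover every species at survey cost 4 + 5 = 9.
Any cover uses at least 2 transects; among all covering selections none totals below 9.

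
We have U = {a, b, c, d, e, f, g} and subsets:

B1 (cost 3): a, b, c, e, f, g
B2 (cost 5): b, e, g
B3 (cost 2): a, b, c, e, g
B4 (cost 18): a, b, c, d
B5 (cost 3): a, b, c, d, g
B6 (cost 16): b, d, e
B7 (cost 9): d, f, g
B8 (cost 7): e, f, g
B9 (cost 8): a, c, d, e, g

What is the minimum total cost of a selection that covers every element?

B1, B5 cover every element at cost 3 + 3 = 6.
Any cover uses at least 2 sets; among all covering selections none totals below 6.
Greedy by coverage-per-cost would pick B3, B1, B5 for 8 — worse than the optimum 6.

6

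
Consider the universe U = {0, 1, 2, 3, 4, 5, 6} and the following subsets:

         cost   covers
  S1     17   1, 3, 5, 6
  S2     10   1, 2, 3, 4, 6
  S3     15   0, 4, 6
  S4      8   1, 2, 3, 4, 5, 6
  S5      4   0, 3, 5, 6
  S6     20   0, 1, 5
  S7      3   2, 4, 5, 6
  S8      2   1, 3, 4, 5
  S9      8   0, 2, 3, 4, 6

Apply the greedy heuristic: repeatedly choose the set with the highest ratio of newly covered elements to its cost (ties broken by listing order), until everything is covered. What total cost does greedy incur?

Pick 1: S8 adds 4 new (1, 3, 4, 5) at cost 2 (ratio 4/2).
Pick 2: S7 adds 2 new (2, 6) at cost 3 (ratio 2/3).
Pick 3: S5 adds 1 new (0) at cost 4 (ratio 1/4).
Greedy total cost: 2 + 3 + 4 = 9.

9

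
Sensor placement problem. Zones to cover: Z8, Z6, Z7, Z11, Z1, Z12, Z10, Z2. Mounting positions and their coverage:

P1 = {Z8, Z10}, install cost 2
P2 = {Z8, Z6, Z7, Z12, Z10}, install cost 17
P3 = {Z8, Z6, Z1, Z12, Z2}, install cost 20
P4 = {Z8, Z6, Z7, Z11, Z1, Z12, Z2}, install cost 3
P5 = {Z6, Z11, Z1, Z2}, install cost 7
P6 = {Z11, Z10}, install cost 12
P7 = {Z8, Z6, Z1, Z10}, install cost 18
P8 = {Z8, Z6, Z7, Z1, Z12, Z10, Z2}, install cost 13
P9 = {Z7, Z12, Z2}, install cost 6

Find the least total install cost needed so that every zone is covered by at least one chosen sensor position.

5

P1, P4 cover every zone at install cost 2 + 3 = 5.
Any cover uses at least 2 sensor positions; among all covering selections none totals below 5.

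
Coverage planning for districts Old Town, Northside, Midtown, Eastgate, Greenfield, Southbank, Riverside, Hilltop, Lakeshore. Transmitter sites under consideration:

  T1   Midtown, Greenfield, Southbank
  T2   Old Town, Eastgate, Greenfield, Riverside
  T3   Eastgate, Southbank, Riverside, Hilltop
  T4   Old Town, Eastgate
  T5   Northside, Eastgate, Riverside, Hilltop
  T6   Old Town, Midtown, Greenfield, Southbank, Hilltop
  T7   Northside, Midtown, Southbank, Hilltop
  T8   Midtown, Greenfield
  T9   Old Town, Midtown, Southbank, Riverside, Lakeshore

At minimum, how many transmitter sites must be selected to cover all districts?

3

T1, T5, T9 together cover {Old Town, Northside, Midtown, Eastgate, Greenfield, Southbank, Riverside, Hilltop, Lakeshore} — every district.
No 2 of the 9 transmitter sites cover everything (all 36 pairs fall short), so 3 is minimum.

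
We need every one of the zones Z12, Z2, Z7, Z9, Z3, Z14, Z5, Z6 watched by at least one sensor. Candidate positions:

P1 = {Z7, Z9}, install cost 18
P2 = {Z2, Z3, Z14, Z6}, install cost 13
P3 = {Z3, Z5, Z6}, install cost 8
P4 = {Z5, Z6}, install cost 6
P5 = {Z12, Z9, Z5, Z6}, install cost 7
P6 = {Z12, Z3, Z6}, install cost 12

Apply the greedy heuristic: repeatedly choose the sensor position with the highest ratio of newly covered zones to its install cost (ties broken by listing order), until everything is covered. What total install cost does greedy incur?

Pick 1: P5 adds 4 new (Z12, Z9, Z5, Z6) at install cost 7 (ratio 4/7).
Pick 2: P2 adds 3 new (Z2, Z3, Z14) at install cost 13 (ratio 3/13).
Pick 3: P1 adds 1 new (Z7) at install cost 18 (ratio 1/18).
Greedy total install cost: 7 + 13 + 18 = 38.

38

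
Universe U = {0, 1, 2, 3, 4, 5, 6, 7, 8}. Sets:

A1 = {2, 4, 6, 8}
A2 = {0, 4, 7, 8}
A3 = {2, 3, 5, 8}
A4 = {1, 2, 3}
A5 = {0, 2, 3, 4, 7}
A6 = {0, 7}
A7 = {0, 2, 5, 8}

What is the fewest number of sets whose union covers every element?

A1, A2, A3, A4 together cover {0, 1, 2, 3, 4, 5, 6, 7, 8} — every element.
No 3 of the 7 sets cover everything (all 35 triples fall short), so 4 is minimum.

4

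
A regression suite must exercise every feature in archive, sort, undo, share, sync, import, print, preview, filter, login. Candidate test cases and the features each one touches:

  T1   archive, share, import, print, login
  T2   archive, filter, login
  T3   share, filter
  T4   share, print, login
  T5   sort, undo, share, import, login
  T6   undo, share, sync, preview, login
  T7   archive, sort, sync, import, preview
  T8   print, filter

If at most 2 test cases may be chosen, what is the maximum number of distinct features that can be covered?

8

Choosing T1, T6 covers {archive, undo, share, sync, import, print, preview, login} — 8 features.
No choice of 2 test cases does better; here sort, filter are left uncovered.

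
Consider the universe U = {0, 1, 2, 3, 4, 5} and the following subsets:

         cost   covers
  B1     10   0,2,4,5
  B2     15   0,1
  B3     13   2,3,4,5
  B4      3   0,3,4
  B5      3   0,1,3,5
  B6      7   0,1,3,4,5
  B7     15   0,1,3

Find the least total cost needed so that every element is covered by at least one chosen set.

B1, B5 cover every element at cost 10 + 3 = 13.
Any cover uses at least 2 sets; among all covering selections none totals below 13.

13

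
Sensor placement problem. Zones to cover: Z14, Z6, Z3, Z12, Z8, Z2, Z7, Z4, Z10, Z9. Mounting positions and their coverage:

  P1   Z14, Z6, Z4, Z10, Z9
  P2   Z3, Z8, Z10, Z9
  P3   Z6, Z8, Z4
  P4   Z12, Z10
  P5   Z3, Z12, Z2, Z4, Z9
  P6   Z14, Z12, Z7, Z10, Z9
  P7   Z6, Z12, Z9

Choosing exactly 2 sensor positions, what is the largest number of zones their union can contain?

Choosing P1, P5 covers {Z14, Z6, Z3, Z12, Z2, Z4, Z10, Z9} — 8 zones.
No choice of 2 sensor positions does better; here Z8, Z7 are left uncovered.

8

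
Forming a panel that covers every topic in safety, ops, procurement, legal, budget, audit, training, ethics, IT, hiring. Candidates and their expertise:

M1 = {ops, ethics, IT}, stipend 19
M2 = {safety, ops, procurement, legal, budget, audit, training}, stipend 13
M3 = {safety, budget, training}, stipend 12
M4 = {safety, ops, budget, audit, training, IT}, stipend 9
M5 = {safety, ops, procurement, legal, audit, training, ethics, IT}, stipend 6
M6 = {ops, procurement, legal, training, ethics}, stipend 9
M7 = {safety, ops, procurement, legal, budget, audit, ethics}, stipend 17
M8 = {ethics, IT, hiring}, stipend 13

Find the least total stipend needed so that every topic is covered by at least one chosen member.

M2, M8 cover every topic at stipend 13 + 13 = 26.
Any cover uses at least 2 members; among all covering selections none totals below 26.
Greedy by coverage-per-stipend would pick M5, M4, M8 for 28 — worse than the optimum 26.

26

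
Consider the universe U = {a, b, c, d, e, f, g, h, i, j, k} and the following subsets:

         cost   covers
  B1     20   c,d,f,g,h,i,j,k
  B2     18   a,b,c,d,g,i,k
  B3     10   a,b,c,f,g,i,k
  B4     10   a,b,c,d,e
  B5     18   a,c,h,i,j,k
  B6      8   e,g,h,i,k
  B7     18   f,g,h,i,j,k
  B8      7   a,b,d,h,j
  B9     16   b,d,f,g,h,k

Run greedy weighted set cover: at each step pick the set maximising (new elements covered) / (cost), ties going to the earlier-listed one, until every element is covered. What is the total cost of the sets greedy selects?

Pick 1: B8 adds 5 new (a, b, d, h, j) at cost 7 (ratio 5/7).
Pick 2: B3 adds 5 new (c, f, g, i, k) at cost 10 (ratio 5/10).
Pick 3: B6 adds 1 new (e) at cost 8 (ratio 1/8).
Greedy total cost: 7 + 10 + 8 = 25.

25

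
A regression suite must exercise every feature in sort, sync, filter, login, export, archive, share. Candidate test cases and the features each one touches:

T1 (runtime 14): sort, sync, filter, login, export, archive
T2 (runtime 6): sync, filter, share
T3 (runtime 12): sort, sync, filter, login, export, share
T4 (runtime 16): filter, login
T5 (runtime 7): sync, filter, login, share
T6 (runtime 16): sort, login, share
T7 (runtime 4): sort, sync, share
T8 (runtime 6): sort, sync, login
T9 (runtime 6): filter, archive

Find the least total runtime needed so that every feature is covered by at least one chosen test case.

18

T1, T7 cover every feature at runtime 14 + 4 = 18.
Any cover uses at least 2 test cases; among all covering selections none totals below 18.
Greedy by coverage-per-runtime would pick T7, T9, T3 for 22 — worse than the optimum 18.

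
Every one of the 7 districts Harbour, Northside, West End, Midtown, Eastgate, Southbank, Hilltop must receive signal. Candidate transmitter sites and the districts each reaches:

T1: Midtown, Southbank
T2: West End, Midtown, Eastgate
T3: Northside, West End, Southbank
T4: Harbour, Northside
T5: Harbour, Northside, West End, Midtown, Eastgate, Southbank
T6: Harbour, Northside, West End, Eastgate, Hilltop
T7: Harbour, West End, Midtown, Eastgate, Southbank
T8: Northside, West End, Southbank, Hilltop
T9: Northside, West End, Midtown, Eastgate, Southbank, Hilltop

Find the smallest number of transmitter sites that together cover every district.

T1, T6 together cover {Harbour, Northside, West End, Midtown, Eastgate, Southbank, Hilltop} — every district.
No single transmitter site contains all 7 districts, so 2 is optimal.

2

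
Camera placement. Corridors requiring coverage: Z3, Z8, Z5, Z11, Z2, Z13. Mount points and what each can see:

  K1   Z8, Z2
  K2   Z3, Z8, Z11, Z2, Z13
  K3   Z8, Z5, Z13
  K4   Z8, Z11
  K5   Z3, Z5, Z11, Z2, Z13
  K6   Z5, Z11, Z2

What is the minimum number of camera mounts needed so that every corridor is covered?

2

K1, K5 together cover {Z3, Z8, Z5, Z11, Z2, Z13} — every corridor.
No single camera mount contains all 6 corridors, so 2 is optimal.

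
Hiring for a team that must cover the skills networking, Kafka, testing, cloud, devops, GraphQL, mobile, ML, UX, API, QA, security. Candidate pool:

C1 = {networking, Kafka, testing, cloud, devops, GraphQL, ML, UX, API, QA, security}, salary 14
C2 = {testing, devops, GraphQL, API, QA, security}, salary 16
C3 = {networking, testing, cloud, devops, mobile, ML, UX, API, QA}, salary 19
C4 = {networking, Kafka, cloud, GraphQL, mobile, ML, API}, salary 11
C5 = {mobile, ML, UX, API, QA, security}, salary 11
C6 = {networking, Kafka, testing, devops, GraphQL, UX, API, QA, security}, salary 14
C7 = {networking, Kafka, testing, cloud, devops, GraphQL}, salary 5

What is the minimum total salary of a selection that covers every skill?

16

C5, C7 cover every skill at salary 11 + 5 = 16.
Any cover uses at least 2 candidates; among all covering selections none totals below 16.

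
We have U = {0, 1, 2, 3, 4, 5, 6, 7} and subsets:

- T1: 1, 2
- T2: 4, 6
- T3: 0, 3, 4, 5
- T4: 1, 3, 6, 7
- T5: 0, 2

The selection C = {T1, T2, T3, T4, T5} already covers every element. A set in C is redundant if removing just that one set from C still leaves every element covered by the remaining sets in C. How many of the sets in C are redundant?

3

Drop T1: the rest still cover every element — redundant.
Drop T2: the rest still cover every element — redundant.
Drop T3: 5 uncovered — not redundant.
Drop T4: 7 uncovered — not redundant.
Drop T5: the rest still cover every element — redundant.
3 redundant: T1, T2, T5.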